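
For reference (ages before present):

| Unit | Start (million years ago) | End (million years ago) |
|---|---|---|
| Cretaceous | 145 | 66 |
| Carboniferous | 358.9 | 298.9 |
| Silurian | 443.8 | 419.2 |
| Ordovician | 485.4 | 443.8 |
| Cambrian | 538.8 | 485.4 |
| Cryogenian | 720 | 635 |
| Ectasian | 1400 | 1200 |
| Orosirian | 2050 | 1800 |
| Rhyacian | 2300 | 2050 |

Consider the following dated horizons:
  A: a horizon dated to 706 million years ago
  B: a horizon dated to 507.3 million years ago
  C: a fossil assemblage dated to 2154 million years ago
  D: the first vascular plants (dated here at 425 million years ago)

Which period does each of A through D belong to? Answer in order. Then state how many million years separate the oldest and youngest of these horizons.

A: 706 Ma lies in 720–635 Ma, so Cryogenian.
B: 507.3 Ma lies in 538.8–485.4 Ma, so Cambrian.
C: 2154 Ma lies in 2300–2050 Ma, so Rhyacian.
D: 425 Ma lies in 443.8–419.2 Ma, so Silurian.
Oldest = 2154 Ma, youngest = 425 Ma → span 1729 Myr.

A — Cryogenian; B — Cambrian; C — Rhyacian; D — Silurian; span 1729 million years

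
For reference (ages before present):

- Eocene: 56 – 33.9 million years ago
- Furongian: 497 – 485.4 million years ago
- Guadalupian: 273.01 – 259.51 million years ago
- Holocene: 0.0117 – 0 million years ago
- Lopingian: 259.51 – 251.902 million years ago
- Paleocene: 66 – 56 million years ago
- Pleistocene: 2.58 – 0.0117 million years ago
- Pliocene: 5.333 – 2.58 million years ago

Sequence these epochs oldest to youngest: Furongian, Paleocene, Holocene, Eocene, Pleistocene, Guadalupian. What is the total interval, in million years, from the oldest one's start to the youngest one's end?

Start ages (Ma): Furongian 497, Guadalupian 273.01, Paleocene 66, Eocene 56, Pleistocene 2.58, Holocene 0.0117.
Ordered oldest to youngest: Furongian, Guadalupian, Paleocene, Eocene, Pleistocene, Holocene.
Span = 497 − 0 = 497 Myr.

Furongian, Guadalupian, Paleocene, Eocene, Pleistocene, Holocene; total span 497 Myr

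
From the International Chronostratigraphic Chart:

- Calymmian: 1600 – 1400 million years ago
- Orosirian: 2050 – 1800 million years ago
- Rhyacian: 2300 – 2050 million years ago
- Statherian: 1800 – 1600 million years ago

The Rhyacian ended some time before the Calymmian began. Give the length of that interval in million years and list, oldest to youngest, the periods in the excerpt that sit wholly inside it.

450 million years; Orosirian, Statherian

End of Rhyacian = 2050 Ma; start of Calymmian = 1600 Ma.
Gap = 2050 − 1600 = 450 Myr.
Periods wholly inside 2050–1600 Ma: Orosirian (2050–1800), Statherian (1800–1600).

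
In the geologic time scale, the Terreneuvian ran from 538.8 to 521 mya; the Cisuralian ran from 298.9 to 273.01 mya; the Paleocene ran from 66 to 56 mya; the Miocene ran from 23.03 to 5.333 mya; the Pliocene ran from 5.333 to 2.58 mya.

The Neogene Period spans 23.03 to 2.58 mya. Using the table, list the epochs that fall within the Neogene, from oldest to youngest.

Epochs with both bounds inside 23.03–2.58 Ma: Miocene (23.03–5.333), Pliocene (5.333–2.58).

Miocene, Pliocene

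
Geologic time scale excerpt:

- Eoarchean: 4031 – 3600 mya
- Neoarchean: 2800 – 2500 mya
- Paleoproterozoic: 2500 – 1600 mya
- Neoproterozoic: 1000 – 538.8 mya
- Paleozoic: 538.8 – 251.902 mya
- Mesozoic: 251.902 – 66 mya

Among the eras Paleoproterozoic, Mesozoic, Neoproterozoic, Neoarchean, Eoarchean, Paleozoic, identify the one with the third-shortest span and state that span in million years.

Neoarchean, 300 million years

Durations: Paleoproterozoic 900; Mesozoic 185.902; Neoproterozoic 461.2; Neoarchean 300; Eoarchean 431; Paleozoic 286.898 Myr.
Sorted shortest-first: Mesozoic (185.902), Paleozoic (286.898), Neoarchean (300), Eoarchean (431), Neoproterozoic (461.2), Paleoproterozoic (900).
The third shortest is Neoarchean at 300 Myr.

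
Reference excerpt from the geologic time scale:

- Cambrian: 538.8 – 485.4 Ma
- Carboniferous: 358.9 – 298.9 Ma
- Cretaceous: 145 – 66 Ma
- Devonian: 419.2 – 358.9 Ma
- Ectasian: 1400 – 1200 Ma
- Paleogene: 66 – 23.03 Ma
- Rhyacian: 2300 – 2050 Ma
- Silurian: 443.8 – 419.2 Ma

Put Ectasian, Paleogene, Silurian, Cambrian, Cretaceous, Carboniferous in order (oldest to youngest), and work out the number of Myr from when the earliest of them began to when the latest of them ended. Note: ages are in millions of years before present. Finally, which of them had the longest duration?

Start ages (Ma): Ectasian 1400, Cambrian 538.8, Silurian 443.8, Carboniferous 358.9, Cretaceous 145, Paleogene 66.
Ordered oldest to youngest: Ectasian, Cambrian, Silurian, Carboniferous, Cretaceous, Paleogene.
Span = 1400 − 23.03 = 1376.97 Myr.
Durations: Ectasian 200, Carboniferous 60, Silurian 24.6, Cretaceous 79, Cambrian 53.4, Paleogene 42.97 → longest is Ectasian (200 Myr).

Ectasian → Cambrian → Silurian → Carboniferous → Cretaceous → Paleogene; total span 1376.97 Myr; longest is Ectasian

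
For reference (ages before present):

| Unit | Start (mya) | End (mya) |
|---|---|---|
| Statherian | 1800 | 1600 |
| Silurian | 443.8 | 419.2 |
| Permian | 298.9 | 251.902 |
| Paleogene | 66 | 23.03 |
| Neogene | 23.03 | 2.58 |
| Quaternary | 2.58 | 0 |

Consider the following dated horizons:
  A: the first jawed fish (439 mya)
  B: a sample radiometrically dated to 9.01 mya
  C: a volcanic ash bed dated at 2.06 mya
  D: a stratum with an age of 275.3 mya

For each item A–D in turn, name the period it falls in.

A — Silurian; B — Neogene; C — Quaternary; D — Permian

Match each age against the start–end ranges in the excerpt: A = 439 Ma → Silurian (443.8–419.2); B = 9.01 Ma → Neogene (23.03–2.58); C = 2.06 Ma → Quaternary (2.58–0); D = 275.3 Ma → Permian (298.9–251.902).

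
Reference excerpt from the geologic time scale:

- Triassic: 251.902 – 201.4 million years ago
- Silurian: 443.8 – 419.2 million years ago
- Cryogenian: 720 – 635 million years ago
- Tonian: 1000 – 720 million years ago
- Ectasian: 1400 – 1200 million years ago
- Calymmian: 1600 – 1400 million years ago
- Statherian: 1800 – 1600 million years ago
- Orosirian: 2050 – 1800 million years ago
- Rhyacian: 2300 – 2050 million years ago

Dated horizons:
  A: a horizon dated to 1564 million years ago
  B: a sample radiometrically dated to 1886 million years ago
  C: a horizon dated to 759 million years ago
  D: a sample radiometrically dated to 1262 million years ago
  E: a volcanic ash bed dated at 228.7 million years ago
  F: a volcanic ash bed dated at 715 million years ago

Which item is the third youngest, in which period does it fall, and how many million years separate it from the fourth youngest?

C, in the Tonian; 503 million years to D

Sorted youngest-first by Ma: E (228.7), F (715), C (759), D (1262), A (1564), B (1886).
The third youngest is C at 759 Ma, which lies in 1000–720 Ma: the Tonian.
The fourth youngest is D at 1262 Ma; separation = |759 − 1262| = 503 Myr.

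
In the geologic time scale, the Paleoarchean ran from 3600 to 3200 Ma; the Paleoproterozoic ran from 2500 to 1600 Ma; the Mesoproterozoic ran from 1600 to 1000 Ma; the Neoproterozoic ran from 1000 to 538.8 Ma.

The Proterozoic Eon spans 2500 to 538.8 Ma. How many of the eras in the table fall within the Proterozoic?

3

Eras inside 2500–538.8 Ma: Paleoproterozoic, Mesoproterozoic, Neoproterozoic — 3 in total.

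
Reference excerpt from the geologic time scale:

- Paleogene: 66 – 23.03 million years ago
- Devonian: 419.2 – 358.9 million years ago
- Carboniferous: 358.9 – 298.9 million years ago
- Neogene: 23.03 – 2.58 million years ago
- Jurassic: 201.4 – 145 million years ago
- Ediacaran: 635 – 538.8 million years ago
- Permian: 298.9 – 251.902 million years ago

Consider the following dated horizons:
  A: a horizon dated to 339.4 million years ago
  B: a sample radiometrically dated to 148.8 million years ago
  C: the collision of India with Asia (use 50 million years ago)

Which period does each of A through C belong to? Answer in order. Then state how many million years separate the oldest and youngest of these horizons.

A: 339.4 Ma lies in 358.9–298.9 Ma, so Carboniferous.
B: 148.8 Ma lies in 201.4–145 Ma, so Jurassic.
C: 50 Ma lies in 66–23.03 Ma, so Paleogene.
Oldest = 339.4 Ma, youngest = 50 Ma → span 289.4 Myr.

A — Carboniferous; B — Jurassic; C — Paleogene; span 289.4 million years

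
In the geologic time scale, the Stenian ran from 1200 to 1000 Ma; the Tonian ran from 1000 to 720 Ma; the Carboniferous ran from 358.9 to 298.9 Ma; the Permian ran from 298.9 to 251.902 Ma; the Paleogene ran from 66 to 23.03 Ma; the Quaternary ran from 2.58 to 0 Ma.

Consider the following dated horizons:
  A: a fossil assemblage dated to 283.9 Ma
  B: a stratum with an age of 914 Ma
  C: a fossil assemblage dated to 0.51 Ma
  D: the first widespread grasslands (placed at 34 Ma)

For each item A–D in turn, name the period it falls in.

Match each age against the start–end ranges in the excerpt: A = 283.9 Ma → Permian (298.9–251.902); B = 914 Ma → Tonian (1000–720); C = 0.51 Ma → Quaternary (2.58–0); D = 34 Ma → Paleogene (66–23.03).

A — Permian; B — Tonian; C — Quaternary; D — Paleogene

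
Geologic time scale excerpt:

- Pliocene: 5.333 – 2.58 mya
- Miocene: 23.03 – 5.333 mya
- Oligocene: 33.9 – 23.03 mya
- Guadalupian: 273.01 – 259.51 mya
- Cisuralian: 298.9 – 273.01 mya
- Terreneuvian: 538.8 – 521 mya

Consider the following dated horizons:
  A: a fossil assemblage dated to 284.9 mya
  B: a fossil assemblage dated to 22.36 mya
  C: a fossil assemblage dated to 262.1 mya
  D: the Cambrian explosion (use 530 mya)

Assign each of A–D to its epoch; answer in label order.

Match each age against the start–end ranges in the excerpt: A = 284.9 Ma → Cisuralian (298.9–273.01); B = 22.36 Ma → Miocene (23.03–5.333); C = 262.1 Ma → Guadalupian (273.01–259.51); D = 530 Ma → Terreneuvian (538.8–521).

A — Cisuralian; B — Miocene; C — Guadalupian; D — Terreneuvian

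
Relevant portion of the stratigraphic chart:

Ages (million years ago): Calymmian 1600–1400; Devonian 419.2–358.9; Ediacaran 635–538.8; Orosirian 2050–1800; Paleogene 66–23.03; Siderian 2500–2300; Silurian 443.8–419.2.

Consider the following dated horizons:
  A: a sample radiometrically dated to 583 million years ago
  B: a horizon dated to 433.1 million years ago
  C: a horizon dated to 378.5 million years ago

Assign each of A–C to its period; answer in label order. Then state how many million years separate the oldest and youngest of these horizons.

A: 583 Ma lies in 635–538.8 Ma, so Ediacaran.
B: 433.1 Ma lies in 443.8–419.2 Ma, so Silurian.
C: 378.5 Ma lies in 419.2–358.9 Ma, so Devonian.
Oldest = 583 Ma, youngest = 378.5 Ma → span 204.5 Myr.

A — Ediacaran; B — Silurian; C — Devonian; span 204.5 million years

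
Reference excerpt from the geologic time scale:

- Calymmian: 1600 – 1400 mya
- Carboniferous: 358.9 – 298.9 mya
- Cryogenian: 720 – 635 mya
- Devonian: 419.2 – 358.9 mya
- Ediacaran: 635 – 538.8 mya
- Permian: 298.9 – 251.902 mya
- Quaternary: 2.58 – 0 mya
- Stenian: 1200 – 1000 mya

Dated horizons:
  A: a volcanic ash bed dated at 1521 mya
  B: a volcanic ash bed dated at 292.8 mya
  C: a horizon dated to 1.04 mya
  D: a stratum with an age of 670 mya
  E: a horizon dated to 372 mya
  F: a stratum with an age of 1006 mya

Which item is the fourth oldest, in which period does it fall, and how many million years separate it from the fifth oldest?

Larger Ma means older, so oldest first: A 1521 > F 1006 > D 670 > E 372 > B 292.8 > C 1.04.
Counting 4 along gives E (372 Ma); the excerpt puts that inside the Devonian, 419.2–358.9 Ma.
Next in line is B (292.8 Ma), and 372 − 292.8 = 79.2 Myr.

E, in the Devonian; 79.2 million years to B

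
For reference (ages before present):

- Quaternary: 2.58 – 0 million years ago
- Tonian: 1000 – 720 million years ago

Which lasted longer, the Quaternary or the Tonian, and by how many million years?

Quaternary: 2.58 − 0 = 2.58 Myr.
Tonian: 1000 − 720 = 280 Myr.
Difference: 280 − 2.58 = 277.42 Myr, so the Tonian was longer.

Tonian, by 277.42 million years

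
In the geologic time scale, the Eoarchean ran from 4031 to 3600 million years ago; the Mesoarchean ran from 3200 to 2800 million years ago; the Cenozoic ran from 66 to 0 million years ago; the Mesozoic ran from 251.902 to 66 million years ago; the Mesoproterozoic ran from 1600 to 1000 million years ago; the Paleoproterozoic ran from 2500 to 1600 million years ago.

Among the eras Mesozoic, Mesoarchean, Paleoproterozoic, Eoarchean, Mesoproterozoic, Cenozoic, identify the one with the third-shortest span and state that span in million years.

Mesoarchean, 400 million years

Start − end for each: Mesozoic 251.902 − 66 = 185.902; Mesoarchean 3200 − 2800 = 400; Paleoproterozoic 2500 − 1600 = 900; Eoarchean 4031 − 3600 = 431; Mesoproterozoic 1600 − 1000 = 600; Cenozoic 66 − 0 = 66.
Ranking these from shortest: Cenozoic < Mesozoic < Mesoarchean < Eoarchean < Mesoproterozoic < Paleoproterozoic.
Position 3 in that ranking is Mesoarchean, which lasted 400 Myr.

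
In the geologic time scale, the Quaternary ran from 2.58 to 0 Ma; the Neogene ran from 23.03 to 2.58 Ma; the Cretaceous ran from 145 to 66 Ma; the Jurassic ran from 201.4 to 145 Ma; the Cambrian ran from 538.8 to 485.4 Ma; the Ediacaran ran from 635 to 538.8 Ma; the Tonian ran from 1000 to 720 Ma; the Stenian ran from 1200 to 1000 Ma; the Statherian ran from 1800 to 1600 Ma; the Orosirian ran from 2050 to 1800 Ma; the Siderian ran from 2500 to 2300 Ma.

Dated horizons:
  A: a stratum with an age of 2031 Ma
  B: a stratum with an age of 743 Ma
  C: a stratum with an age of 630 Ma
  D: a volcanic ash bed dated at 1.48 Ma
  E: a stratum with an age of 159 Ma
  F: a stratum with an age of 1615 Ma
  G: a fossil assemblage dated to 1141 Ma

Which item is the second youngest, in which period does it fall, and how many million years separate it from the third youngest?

Sorted youngest-first by Ma: D (1.48), E (159), C (630), B (743), G (1141), F (1615), A (2031).
The second youngest is E at 159 Ma, which lies in 201.4–145 Ma: the Jurassic.
The third youngest is C at 630 Ma; separation = |159 − 630| = 471 Myr.

E, in the Jurassic; 471 million years to C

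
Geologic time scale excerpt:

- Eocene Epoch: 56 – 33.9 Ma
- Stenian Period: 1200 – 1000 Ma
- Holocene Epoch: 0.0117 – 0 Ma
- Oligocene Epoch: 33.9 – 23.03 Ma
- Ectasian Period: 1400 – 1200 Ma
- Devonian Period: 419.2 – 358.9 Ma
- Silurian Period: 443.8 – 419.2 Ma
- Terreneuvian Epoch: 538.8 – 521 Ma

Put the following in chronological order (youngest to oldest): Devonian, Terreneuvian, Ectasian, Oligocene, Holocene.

Holocene, Oligocene, Devonian, Terreneuvian, Ectasian

Read off each span (Ma): Devonian 419.2–358.9; Terreneuvian 538.8–521; Ectasian 1400–1200; Oligocene 33.9–23.03; Holocene 0.0117–0.
Larger Ma is older, so oldest→youngest is Ectasian, Terreneuvian, Devonian, Oligocene, Holocene; reverse it for youngest→oldest.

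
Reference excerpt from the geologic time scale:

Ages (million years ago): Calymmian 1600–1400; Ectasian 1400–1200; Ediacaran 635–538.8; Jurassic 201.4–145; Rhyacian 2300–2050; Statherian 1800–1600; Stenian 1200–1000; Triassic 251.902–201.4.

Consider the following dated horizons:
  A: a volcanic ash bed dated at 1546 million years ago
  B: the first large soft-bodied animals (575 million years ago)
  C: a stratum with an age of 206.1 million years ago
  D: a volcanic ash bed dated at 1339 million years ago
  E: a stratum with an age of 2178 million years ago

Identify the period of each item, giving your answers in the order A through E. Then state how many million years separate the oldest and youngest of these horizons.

A — Calymmian; B — Ediacaran; C — Triassic; D — Ectasian; E — Rhyacian; span 1971.9 million years

Match each age against the start–end ranges in the excerpt: A = 1546 Ma → Calymmian (1600–1400); B = 575 Ma → Ediacaran (635–538.8); C = 206.1 Ma → Triassic (251.902–201.4); D = 1339 Ma → Ectasian (1400–1200); E = 2178 Ma → Rhyacian (2300–2050).
The largest age is 2178 Ma and the smallest is 206.1 Ma; their difference is 1971.9 Myr.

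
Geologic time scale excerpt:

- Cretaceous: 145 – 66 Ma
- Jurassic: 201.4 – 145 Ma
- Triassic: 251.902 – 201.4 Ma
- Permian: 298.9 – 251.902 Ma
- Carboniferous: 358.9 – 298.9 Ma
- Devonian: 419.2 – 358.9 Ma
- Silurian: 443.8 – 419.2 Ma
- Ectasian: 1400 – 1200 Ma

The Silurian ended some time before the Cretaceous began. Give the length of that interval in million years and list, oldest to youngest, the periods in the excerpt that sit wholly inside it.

The Silurian closes at 419.2 Ma and the Cretaceous opens at 145 Ma, so the interval is 419.2 − 145 = 274.2 Myr.
A period fits inside if it starts at or after 419.2 Ma and ends at or before 145 Ma; oldest first that gives Devonian, Carboniferous, Permian, Triassic, Jurassic.

274.2 million years; Devonian, Carboniferous, Permian, Triassic, Jurassic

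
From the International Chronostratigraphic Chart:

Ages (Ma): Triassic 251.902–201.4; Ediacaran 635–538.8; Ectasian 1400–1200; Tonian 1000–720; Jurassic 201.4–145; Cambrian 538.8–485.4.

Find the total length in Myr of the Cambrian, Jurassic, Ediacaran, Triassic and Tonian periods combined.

536.502 million years

Duration is start − end for each: (538.8 − 485.4) + (201.4 − 145) + (635 − 538.8) + (251.902 − 201.4) + (1000 − 720).
That is 53.4 + 56.4 + 96.2 + 50.502 + 280, which totals 536.502 million years.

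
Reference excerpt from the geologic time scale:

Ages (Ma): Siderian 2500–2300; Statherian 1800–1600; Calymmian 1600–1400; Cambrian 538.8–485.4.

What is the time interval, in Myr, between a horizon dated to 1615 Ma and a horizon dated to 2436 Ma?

2436 − 1615 = 821 million years.

821 million years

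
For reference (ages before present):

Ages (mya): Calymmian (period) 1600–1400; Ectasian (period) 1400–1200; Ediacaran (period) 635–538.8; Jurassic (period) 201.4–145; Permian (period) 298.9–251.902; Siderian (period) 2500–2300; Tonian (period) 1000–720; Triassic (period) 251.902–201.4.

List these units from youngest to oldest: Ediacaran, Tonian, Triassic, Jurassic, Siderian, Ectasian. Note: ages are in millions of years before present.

Jurassic → Triassic → Ediacaran → Tonian → Ectasian → Siderian

The oldest of these is Siderian (starts 2500 Ma) and the youngest is Jurassic (ends 145 Ma).
In between, by decreasing start age: Ectasian (1400), Tonian (1000), Ediacaran (635), Triassic (251.902).
Listing youngest first means reversing that sequence.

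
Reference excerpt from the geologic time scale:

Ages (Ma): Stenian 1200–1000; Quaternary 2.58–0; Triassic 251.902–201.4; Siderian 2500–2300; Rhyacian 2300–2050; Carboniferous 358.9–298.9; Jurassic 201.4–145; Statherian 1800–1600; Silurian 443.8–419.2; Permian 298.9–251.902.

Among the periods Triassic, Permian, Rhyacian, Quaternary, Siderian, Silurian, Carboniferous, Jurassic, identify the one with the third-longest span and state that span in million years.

Carboniferous, 60 million years

Start − end for each: Triassic 251.902 − 201.4 = 50.502; Permian 298.9 − 251.902 = 46.998; Rhyacian 2300 − 2050 = 250; Quaternary 2.58 − 0 = 2.58; Siderian 2500 − 2300 = 200; Silurian 443.8 − 419.2 = 24.6; Carboniferous 358.9 − 298.9 = 60; Jurassic 201.4 − 145 = 56.4.
Ranking these from longest: Rhyacian > Siderian > Carboniferous > Jurassic > Triassic > Permian > Silurian > Quaternary.
Position 3 in that ranking is Carboniferous, which lasted 60 Myr.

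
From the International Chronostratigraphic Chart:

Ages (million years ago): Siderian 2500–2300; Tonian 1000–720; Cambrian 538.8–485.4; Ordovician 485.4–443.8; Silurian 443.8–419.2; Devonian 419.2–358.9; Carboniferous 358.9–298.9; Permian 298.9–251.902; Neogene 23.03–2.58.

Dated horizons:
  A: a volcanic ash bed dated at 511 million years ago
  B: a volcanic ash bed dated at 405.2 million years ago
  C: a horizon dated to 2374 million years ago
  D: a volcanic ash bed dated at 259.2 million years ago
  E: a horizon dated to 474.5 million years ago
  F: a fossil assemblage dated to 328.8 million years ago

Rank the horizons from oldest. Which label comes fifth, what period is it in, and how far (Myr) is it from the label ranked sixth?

Larger Ma means older, so oldest first: C 2374 > A 511 > E 474.5 > B 405.2 > F 328.8 > D 259.2.
Counting 5 along gives F (328.8 Ma); the excerpt puts that inside the Carboniferous, 358.9–298.9 Ma.
Next in line is D (259.2 Ma), and 328.8 − 259.2 = 69.6 Myr.

F, in the Carboniferous; 69.6 million years to D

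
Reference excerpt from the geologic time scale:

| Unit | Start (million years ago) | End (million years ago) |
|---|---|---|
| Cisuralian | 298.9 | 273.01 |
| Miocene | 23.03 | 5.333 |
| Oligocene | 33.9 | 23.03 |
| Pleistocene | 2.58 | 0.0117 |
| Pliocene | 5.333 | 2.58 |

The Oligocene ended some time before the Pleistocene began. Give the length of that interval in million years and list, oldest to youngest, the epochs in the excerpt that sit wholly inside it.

20.45 million years; Miocene, Pliocene

The Oligocene closes at 23.03 Ma and the Pleistocene opens at 2.58 Ma, so the interval is 23.03 − 2.58 = 20.45 Myr.
An epoch fits inside if it starts at or after 23.03 Ma and ends at or before 2.58 Ma; oldest first that gives Miocene, Pliocene.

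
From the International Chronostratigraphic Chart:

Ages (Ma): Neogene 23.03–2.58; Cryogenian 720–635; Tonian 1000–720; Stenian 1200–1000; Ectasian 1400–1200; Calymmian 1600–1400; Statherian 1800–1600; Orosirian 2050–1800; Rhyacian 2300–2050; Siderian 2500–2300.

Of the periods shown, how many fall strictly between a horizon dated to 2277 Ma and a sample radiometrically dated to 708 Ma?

6

2277 Ma sits inside the Rhyacian (2300–2050) and 708 Ma inside the Cryogenian (720–635); neither of those is wholly between the two dates.
The listed periods lying completely between them are Orosirian, Statherian, Calymmian, Ectasian, Stenian, Tonian — 6 in all.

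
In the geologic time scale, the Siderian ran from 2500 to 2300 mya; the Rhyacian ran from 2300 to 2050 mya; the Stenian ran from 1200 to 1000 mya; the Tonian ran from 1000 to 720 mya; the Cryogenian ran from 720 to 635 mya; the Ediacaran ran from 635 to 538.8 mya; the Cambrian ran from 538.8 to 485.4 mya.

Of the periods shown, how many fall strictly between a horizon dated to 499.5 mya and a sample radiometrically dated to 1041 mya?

The older date is 1041 Ma and the younger is 499.5 Ma.
Periods with start < 1041 and end > 499.5 Ma: Tonian (1000–720), Cryogenian (720–635), Ediacaran (635–538.8).
That is 3 complete periods.

3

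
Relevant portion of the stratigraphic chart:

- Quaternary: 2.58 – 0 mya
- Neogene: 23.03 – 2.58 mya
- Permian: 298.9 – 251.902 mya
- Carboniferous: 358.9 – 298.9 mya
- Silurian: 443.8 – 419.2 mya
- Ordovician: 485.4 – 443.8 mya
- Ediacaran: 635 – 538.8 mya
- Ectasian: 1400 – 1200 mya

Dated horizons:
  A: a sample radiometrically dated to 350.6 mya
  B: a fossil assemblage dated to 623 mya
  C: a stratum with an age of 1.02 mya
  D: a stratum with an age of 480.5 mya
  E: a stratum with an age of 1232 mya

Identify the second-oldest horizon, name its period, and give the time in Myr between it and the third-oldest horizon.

Sorted oldest-first by Ma: E (1232), B (623), D (480.5), A (350.6), C (1.02).
The second oldest is B at 623 Ma, which lies in 635–538.8 Ma: the Ediacaran.
The third oldest is D at 480.5 Ma; separation = |623 − 480.5| = 142.5 Myr.

B, in the Ediacaran; 142.5 million years to D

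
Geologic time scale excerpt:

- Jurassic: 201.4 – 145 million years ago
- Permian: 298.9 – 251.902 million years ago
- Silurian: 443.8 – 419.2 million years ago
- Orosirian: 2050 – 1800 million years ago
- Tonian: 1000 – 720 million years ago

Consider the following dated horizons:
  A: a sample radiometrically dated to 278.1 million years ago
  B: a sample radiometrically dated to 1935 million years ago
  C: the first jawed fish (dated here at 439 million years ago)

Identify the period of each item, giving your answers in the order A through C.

A: 278.1 Ma lies in 298.9–251.902 Ma, so Permian.
B: 1935 Ma lies in 2050–1800 Ma, so Orosirian.
C: 439 Ma lies in 443.8–419.2 Ma, so Silurian.

A — Permian; B — Orosirian; C — Silurian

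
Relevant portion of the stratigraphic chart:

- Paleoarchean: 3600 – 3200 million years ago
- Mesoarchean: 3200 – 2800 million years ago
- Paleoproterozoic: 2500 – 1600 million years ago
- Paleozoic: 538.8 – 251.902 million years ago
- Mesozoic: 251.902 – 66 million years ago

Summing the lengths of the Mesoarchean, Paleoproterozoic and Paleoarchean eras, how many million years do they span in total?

1700 million years

Each duration: Mesoarchean = 400; Paleoproterozoic = 900; Paleoarchean = 400.
Sum: 400 + 900 + 400 = 1700 Myr.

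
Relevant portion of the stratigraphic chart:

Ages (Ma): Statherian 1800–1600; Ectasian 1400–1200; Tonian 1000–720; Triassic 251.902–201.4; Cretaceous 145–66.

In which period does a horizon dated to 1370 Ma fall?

1370 Ma lies between 1400 and 1200 Ma, so it falls in the Ectasian.

Ectasian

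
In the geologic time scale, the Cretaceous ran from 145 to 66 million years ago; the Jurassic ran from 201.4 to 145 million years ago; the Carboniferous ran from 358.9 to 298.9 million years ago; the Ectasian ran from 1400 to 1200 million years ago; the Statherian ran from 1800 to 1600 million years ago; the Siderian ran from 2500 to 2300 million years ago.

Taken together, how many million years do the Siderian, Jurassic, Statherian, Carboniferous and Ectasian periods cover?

Each duration: Siderian = 200; Jurassic = 56.4; Statherian = 200; Carboniferous = 60; Ectasian = 200.
Sum: 200 + 56.4 + 200 + 60 + 200 = 716.4 Myr.

716.4 million years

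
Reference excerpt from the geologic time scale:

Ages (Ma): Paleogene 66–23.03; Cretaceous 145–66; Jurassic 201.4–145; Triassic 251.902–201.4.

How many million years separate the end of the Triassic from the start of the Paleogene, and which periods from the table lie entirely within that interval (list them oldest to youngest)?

135.4 million years; Jurassic, Cretaceous

The Triassic closes at 201.4 Ma and the Paleogene opens at 66 Ma, so the interval is 201.4 − 66 = 135.4 Myr.
A period fits inside if it starts at or after 201.4 Ma and ends at or before 66 Ma; oldest first that gives Jurassic, Cretaceous.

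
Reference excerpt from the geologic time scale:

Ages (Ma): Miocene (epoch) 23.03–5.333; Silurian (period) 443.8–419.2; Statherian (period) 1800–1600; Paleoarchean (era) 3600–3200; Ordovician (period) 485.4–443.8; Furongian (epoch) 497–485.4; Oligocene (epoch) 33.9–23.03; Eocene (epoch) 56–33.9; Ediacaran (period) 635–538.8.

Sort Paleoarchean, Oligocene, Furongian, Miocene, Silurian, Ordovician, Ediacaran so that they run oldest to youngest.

Paleoarchean, Ediacaran, Furongian, Ordovician, Silurian, Oligocene, Miocene

Read off each span (Ma): Paleoarchean 3600–3200; Oligocene 33.9–23.03; Furongian 497–485.4; Miocene 23.03–5.333; Silurian 443.8–419.2; Ordovician 485.4–443.8; Ediacaran 635–538.8.
Larger Ma is older, so oldest→youngest is Paleoarchean, Ediacaran, Furongian, Ordovician, Silurian, Oligocene, Miocene.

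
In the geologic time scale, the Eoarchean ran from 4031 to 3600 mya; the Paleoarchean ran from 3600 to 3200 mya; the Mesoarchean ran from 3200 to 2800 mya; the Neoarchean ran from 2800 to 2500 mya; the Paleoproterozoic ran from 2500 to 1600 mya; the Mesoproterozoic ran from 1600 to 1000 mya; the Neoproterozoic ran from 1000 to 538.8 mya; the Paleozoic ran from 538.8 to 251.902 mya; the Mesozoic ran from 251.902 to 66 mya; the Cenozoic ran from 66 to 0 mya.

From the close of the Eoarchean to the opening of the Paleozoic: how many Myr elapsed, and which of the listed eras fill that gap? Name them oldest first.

3061.2 million years; Paleoarchean, Mesoarchean, Neoarchean, Paleoproterozoic, Mesoproterozoic, Neoproterozoic

End of Eoarchean = 3600 Ma; start of Paleozoic = 538.8 Ma.
Gap = 3600 − 538.8 = 3061.2 Myr.
Eras wholly inside 3600–538.8 Ma: Paleoarchean (3600–3200), Mesoarchean (3200–2800), Neoarchean (2800–2500), Paleoproterozoic (2500–1600), Mesoproterozoic (1600–1000), Neoproterozoic (1000–538.8).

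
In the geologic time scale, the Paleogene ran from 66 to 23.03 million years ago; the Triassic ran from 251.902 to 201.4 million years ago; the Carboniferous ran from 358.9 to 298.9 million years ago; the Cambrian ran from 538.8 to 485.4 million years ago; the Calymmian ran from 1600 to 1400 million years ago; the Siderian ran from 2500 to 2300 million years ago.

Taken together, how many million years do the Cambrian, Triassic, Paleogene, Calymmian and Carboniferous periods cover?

406.872 million years

Duration is start − end for each: (538.8 − 485.4) + (251.902 − 201.4) + (66 − 23.03) + (1600 − 1400) + (358.9 − 298.9).
That is 53.4 + 50.502 + 42.97 + 200 + 60, which totals 406.872 million years.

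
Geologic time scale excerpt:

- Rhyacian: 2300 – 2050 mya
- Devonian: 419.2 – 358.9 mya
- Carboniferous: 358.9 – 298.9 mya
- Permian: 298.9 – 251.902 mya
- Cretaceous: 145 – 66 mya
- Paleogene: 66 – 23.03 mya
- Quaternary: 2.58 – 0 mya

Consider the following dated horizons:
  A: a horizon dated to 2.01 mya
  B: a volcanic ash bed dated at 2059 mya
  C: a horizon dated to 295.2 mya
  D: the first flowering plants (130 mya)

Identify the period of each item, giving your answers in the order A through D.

A: 2.01 Ma lies in 2.58–0 Ma, so Quaternary.
B: 2059 Ma lies in 2300–2050 Ma, so Rhyacian.
C: 295.2 Ma lies in 298.9–251.902 Ma, so Permian.
D: 130 Ma lies in 145–66 Ma, so Cretaceous.

A — Quaternary; B — Rhyacian; C — Permian; D — Cretaceous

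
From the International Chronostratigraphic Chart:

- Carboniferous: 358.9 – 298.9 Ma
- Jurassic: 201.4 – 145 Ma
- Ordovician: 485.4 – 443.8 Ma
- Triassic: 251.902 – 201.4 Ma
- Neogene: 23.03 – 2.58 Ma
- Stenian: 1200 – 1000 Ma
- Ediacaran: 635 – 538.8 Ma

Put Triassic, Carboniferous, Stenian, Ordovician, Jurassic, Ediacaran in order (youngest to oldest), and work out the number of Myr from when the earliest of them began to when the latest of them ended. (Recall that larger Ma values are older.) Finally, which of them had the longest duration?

Jurassic, Triassic, Carboniferous, Ordovician, Ediacaran, Stenian; total span 1055 Myr; longest is Stenian

From the excerpt: Triassic 251.902–201.4; Carboniferous 358.9–298.9; Stenian 1200–1000; Ordovician 485.4–443.8; Jurassic 201.4–145; Ediacaran 635–538.8 (Ma).
Larger Ma is earlier, so the oldest is Stenian and the youngest is Jurassic; youngest to oldest: Jurassic, Triassic, Carboniferous, Ordovician, Ediacaran, Stenian.
Oldest start 1200 minus youngest end 145 gives 1055 Myr overall.
Individual lengths (start − end): Jurassic 56.4; Ordovician 41.6; Triassic 50.502; Stenian 200; Ediacaran 96.2; Carboniferous 60. The largest is Stenian at 200 Myr.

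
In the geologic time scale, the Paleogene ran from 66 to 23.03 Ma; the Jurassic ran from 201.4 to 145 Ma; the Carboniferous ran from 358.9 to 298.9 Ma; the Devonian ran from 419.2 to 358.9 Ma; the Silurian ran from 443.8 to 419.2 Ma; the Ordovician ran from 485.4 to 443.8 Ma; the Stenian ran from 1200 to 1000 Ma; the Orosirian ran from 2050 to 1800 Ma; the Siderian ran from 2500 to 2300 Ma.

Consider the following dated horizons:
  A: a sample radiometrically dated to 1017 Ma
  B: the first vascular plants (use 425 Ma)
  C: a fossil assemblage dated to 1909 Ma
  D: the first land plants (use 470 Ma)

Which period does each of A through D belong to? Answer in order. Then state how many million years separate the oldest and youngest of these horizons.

A — Stenian; B — Silurian; C — Orosirian; D — Ordovician; span 1484 million years

A: 1017 Ma lies in 1200–1000 Ma, so Stenian.
B: 425 Ma lies in 443.8–419.2 Ma, so Silurian.
C: 1909 Ma lies in 2050–1800 Ma, so Orosirian.
D: 470 Ma lies in 485.4–443.8 Ma, so Ordovician.
Oldest = 1909 Ma, youngest = 425 Ma → span 1484 Myr.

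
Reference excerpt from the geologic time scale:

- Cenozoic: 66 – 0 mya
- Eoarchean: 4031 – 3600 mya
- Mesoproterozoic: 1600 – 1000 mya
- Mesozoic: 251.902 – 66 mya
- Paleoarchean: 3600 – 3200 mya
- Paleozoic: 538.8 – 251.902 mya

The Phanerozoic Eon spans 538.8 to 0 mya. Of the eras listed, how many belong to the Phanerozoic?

Eras inside 538.8–0 Ma: Paleozoic, Mesozoic, Cenozoic — 3 in total.

3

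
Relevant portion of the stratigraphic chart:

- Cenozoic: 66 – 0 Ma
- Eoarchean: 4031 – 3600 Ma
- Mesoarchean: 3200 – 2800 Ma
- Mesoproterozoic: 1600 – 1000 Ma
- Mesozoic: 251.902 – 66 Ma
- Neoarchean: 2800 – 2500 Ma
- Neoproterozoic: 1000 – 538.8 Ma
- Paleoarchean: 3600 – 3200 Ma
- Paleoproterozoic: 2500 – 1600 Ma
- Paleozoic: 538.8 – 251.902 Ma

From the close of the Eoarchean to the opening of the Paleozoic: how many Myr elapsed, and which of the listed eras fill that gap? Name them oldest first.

3061.2 million years; Paleoarchean, Mesoarchean, Neoarchean, Paleoproterozoic, Mesoproterozoic, Neoproterozoic

End of Eoarchean = 3600 Ma; start of Paleozoic = 538.8 Ma.
Gap = 3600 − 538.8 = 3061.2 Myr.
Eras wholly inside 3600–538.8 Ma: Paleoarchean (3600–3200), Mesoarchean (3200–2800), Neoarchean (2800–2500), Paleoproterozoic (2500–1600), Mesoproterozoic (1600–1000), Neoproterozoic (1000–538.8).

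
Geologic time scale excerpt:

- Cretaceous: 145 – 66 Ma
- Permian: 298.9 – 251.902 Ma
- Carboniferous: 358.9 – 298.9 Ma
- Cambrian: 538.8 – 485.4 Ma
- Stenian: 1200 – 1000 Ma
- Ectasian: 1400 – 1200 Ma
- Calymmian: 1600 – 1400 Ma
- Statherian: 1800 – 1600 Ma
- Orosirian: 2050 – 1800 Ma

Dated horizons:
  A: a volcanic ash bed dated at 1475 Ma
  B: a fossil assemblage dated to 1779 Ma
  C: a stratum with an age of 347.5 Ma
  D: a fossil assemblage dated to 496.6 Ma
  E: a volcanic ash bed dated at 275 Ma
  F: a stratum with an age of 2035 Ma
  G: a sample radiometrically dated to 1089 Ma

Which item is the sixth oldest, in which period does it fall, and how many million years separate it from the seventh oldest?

Sorted oldest-first by Ma: F (2035), B (1779), A (1475), G (1089), D (496.6), C (347.5), E (275).
The sixth oldest is C at 347.5 Ma, which lies in 358.9–298.9 Ma: the Carboniferous.
The seventh oldest is E at 275 Ma; separation = |347.5 − 275| = 72.5 Myr.

C, in the Carboniferous; 72.5 million years to E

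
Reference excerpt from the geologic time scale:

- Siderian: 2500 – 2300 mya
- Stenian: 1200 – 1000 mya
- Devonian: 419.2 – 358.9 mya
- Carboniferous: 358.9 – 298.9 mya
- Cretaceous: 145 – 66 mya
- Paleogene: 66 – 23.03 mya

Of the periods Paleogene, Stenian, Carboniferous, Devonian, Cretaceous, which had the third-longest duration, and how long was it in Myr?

Durations: Paleogene 42.97; Stenian 200; Carboniferous 60; Devonian 60.3; Cretaceous 79 Myr.
Sorted longest-first: Stenian (200), Cretaceous (79), Devonian (60.3), Carboniferous (60), Paleogene (42.97).
The third longest is Devonian at 60.3 Myr.

Devonian, 60.3 million years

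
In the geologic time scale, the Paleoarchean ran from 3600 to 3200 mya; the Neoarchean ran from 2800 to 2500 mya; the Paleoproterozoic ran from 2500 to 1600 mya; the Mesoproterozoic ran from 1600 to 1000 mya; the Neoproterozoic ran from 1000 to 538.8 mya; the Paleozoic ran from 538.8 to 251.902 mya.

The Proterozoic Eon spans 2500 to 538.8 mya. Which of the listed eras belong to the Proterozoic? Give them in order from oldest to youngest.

Paleoproterozoic, Mesoproterozoic, Neoproterozoic

Eras with both bounds inside 2500–538.8 Ma: Paleoproterozoic (2500–1600), Mesoproterozoic (1600–1000), Neoproterozoic (1000–538.8).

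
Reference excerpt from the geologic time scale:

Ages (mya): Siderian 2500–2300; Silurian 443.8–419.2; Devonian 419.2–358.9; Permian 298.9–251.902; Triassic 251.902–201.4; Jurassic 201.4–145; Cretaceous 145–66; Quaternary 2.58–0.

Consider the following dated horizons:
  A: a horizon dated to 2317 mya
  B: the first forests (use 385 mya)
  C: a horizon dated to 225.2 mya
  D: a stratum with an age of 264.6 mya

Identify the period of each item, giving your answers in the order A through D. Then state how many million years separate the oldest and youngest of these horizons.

A — Siderian; B — Devonian; C — Triassic; D — Permian; span 2091.8 million years

Match each age against the start–end ranges in the excerpt: A = 2317 Ma → Siderian (2500–2300); B = 385 Ma → Devonian (419.2–358.9); C = 225.2 Ma → Triassic (251.902–201.4); D = 264.6 Ma → Permian (298.9–251.902).
The largest age is 2317 Ma and the smallest is 225.2 Ma; their difference is 2091.8 Myr.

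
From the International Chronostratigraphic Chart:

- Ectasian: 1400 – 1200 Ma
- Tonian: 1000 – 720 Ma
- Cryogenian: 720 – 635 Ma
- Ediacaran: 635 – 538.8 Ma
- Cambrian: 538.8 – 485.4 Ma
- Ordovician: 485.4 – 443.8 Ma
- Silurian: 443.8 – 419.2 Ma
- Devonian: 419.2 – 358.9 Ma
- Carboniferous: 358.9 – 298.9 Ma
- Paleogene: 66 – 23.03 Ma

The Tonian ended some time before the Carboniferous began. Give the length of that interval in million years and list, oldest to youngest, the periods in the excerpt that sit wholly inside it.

The Tonian closes at 720 Ma and the Carboniferous opens at 358.9 Ma, so the interval is 720 − 358.9 = 361.1 Myr.
A period fits inside if it starts at or after 720 Ma and ends at or before 358.9 Ma; oldest first that gives Cryogenian, Ediacaran, Cambrian, Ordovician, Silurian, Devonian.

361.1 million years; Cryogenian, Ediacaran, Cambrian, Ordovician, Silurian, Devonian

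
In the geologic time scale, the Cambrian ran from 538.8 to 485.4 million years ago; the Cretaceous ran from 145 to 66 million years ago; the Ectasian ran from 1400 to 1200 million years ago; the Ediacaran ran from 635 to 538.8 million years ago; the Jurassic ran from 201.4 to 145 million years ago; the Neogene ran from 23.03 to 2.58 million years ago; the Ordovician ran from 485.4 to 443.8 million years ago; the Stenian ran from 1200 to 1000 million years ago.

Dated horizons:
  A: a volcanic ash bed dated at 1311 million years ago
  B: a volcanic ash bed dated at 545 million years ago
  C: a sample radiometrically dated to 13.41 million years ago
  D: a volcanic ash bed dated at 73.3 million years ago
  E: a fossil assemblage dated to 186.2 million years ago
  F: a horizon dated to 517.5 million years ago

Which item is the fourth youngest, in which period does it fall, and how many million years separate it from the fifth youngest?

Smaller Ma means younger, so youngest first: C 13.41 < D 73.3 < E 186.2 < F 517.5 < B 545 < A 1311.
Counting 4 along gives F (517.5 Ma); the excerpt puts that inside the Cambrian, 538.8–485.4 Ma.
Next in line is B (545 Ma), and 545 − 517.5 = 27.5 Myr.

F, in the Cambrian; 27.5 million years to B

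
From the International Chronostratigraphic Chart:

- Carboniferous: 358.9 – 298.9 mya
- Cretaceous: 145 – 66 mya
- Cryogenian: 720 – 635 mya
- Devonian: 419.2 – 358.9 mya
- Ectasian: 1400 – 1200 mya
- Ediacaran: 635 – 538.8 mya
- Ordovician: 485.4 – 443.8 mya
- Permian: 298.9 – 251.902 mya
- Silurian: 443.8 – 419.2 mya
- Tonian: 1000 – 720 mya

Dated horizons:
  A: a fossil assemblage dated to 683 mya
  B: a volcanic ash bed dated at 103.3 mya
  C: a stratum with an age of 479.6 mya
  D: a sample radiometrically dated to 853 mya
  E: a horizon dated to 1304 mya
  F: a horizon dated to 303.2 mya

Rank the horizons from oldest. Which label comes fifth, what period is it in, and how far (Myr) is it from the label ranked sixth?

Sorted oldest-first by Ma: E (1304), D (853), A (683), C (479.6), F (303.2), B (103.3).
The fifth oldest is F at 303.2 Ma, which lies in 358.9–298.9 Ma: the Carboniferous.
The sixth oldest is B at 103.3 Ma; separation = |303.2 − 103.3| = 199.9 Myr.

F, in the Carboniferous; 199.9 million years to B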